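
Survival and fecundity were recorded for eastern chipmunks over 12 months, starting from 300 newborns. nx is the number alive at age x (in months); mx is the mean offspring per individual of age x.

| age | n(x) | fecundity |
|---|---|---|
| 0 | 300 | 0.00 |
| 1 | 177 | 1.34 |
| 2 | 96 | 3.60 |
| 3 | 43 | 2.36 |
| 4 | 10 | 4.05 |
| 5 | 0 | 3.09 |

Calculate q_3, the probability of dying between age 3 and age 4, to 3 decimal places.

lx = nx/n0 = nx/300: 1, 0.59, 0.32, 0.14333…, 0.03333…, 0
q_3 = (l_3 − l_4) / l_3 = (0.143333… − 0.033333…) / 0.143333…
     = 0.11… / 0.143333… = 0.767442… → 0.767

0.767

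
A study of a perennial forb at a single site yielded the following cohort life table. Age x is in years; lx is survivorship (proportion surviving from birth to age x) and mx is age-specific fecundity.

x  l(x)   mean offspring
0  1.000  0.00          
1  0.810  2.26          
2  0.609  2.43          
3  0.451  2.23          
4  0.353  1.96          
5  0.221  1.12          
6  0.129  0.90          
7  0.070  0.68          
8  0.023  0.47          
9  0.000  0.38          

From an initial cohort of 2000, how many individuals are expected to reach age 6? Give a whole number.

Expected survivors = N0 · l_6 = 2000 × 0.129 = 258 → 258

258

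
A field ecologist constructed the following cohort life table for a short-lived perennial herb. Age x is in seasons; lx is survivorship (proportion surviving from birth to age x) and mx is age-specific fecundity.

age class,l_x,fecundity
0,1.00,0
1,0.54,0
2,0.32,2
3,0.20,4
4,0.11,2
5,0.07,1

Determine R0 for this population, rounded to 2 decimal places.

1.73

lx·mx by age: 0, 0, 0.64, 0.8, 0.22, 0.07
R0 = Σ lx·mx = 1.73 → 1.73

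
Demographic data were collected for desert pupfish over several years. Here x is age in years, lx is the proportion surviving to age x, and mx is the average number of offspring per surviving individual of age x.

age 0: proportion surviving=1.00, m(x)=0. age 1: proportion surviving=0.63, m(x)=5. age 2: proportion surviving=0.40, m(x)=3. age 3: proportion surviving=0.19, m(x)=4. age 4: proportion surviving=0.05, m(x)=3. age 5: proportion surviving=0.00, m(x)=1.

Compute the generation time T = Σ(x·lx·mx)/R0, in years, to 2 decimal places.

1.60

lx·mx: 0, 3.15, 1.2, 0.76, 0.15, 0 → R0 = 5.26
x·lx·mx: 0, 3.15, 2.4, 2.28, 0.6, 0 → Σ = 8.43
T = 8.43 / 5.26 = 1.602662… → 1.60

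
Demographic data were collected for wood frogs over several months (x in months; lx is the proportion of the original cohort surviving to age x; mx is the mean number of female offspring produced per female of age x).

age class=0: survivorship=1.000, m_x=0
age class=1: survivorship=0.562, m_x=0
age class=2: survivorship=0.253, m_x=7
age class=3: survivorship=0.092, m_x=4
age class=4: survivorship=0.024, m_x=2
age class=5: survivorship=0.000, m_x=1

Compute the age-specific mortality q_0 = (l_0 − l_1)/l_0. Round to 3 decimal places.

q_0 = (l_0 − l_1) / l_0 = (1 − 0.562) / 1
     = 0.438 / 1 = 0.438 → 0.438

0.438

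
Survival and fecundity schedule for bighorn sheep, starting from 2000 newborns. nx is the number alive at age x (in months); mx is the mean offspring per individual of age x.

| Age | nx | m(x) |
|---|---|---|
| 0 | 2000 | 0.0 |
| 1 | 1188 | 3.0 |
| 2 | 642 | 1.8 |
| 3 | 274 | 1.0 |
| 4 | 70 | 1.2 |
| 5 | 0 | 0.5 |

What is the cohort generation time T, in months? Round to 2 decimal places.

1.39

lx = nx/n0 = nx/2000: 1, 0.594, 0.321, 0.137, 0.035, 0
lx·mx: 0, 1.782, 0.5778, 0.137, 0.042, 0 → R0 = 2.5388
x·lx·mx: 0, 1.782, 1.1556, 0.411, 0.168, 0 → Σ = 3.5166
T = 3.5166 / 2.5388 = 1.385143… → 1.39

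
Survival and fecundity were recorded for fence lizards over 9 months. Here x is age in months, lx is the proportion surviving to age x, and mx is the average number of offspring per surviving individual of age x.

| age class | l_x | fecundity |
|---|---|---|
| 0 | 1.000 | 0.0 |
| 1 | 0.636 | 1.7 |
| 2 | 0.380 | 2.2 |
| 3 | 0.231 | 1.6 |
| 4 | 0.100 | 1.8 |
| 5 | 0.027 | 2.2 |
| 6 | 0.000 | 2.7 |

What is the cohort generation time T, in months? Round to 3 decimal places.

1.931

lx·mx: 0, 1.0812, 0.836, 0.3696, 0.18, 0.0594, 0 → R0 = 2.5262
x·lx·mx: 0, 1.0812, 1.672, 1.1088, 0.72, 0.297, 0 → Σ = 4.879
T = 4.879 / 2.5262 = 1.931359… → 1.931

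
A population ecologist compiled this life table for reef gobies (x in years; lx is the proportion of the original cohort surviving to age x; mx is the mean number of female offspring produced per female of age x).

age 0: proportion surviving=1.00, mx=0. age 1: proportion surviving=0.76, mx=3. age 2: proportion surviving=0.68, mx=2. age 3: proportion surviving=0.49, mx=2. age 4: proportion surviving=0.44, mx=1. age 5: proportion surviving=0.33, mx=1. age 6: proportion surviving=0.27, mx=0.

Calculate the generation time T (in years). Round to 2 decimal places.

2.11

lx·mx: 0, 2.28, 1.36, 0.98, 0.44, 0.33, 0 → R0 = 5.39
x·lx·mx: 0, 2.28, 2.72, 2.94, 1.76, 1.65, 0 → Σ = 11.35
T = 11.35 / 5.39 = 2.105751… → 2.11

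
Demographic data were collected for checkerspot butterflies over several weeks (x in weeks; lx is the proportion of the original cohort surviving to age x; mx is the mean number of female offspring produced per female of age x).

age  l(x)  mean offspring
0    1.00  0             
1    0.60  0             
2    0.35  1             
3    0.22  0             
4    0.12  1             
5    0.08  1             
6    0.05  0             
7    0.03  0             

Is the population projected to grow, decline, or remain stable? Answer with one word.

declining

R0 = Σ lx·mx = 0 + 0 + 0.35 + 0 + 0.12 + 0.08 + 0 + 0 = 0.55
R0 < 1, so the population is declining.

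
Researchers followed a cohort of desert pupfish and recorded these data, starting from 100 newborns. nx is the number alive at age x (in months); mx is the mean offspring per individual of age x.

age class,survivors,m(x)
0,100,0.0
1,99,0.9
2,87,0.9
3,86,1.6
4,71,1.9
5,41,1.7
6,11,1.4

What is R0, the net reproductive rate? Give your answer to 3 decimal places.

lx = nx/n0 = nx/100: 1, 0.99, 0.87, 0.86, 0.71, 0.41, 0.11
lx·mx by age: 0, 0.891, 0.783, 1.376, 1.349, 0.697, 0.154
R0 = Σ lx·mx = 5.25 → 5.250

5.250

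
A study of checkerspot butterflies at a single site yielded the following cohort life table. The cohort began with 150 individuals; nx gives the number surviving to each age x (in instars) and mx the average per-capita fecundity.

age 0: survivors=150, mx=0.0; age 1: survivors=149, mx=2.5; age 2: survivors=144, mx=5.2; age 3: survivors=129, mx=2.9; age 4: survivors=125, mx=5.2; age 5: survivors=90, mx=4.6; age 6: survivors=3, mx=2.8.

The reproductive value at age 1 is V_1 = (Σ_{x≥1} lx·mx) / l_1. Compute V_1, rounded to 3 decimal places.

lx = nx/n0 = nx/150: 1, 0.99333…, 0.96, 0.86, 0.83333…, 0.6, 0.02
lx·mx for x ≥ 1: 2.483333…, 4.992, 2.494, 4.333333…, 2.76, 0.056 → sum = 17.118667…
V_1 = 17.118667… / l_1 = 17.118667… / 0.993333… = 17.233557… → 17.234

17.234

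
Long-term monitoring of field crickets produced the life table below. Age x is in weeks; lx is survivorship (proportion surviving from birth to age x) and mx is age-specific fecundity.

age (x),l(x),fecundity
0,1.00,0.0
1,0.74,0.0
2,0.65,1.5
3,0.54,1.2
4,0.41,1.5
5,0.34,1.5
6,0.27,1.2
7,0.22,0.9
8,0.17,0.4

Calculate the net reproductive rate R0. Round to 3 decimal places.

3.338

lx·mx by age: 0, 0, 0.975, 0.648, 0.615, 0.51, 0.324, 0.198, 0.068
R0 = Σ lx·mx = 3.338 → 3.338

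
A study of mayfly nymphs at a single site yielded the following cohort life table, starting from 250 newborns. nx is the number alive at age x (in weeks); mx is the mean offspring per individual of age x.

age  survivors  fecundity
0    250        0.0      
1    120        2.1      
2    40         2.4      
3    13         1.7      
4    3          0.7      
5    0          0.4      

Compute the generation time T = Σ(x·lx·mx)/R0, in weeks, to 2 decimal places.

lx = nx/n0 = nx/250: 1, 0.48, 0.16, 0.052, 0.012, 0
lx·mx: 0, 1.008, 0.384, 0.0884, 0.0084, 0 → R0 = 1.4888
x·lx·mx: 0, 1.008, 0.768, 0.2652, 0.0336, 0 → Σ = 2.0748
T = 2.0748 / 1.4888 = 1.393606… → 1.39

1.39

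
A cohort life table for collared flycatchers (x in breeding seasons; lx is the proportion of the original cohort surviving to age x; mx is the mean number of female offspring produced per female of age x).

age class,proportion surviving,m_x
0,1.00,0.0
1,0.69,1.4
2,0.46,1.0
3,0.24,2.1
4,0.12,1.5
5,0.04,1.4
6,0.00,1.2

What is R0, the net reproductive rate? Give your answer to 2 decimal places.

2.17

lx·mx by age: 0, 0.966, 0.46, 0.504, 0.18, 0.056, 0
R0 = Σ lx·mx = 2.166 → 2.17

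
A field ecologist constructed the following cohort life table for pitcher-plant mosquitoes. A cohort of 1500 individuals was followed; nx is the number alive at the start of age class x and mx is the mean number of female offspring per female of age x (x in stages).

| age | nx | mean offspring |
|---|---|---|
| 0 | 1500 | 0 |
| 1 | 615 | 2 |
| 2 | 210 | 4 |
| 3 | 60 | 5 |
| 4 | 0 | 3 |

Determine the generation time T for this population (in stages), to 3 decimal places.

1.608

lx = nx/n0 = nx/1500: 1, 0.41, 0.14, 0.04, 0
lx·mx: 0, 0.82, 0.56, 0.2, 0 → R0 = 1.58
x·lx·mx: 0, 0.82, 1.12, 0.6, 0 → Σ = 2.54
T = 2.54 / 1.58 = 1.607595… → 1.608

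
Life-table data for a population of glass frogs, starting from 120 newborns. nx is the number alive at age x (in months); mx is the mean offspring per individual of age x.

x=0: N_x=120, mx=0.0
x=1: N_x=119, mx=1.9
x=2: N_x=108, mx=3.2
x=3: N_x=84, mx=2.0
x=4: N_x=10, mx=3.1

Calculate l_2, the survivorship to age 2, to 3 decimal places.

l_2 = n_2/n_0 = 108/120 = 0.9 → 0.900

0.900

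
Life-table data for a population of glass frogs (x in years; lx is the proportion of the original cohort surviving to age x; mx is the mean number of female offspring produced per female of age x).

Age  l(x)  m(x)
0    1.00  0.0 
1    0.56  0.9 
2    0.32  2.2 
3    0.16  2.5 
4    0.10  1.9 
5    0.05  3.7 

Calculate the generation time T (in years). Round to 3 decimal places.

2.419

lx·mx: 0, 0.504, 0.704, 0.4, 0.19, 0.185 → R0 = 1.983
x·lx·mx: 0, 0.504, 1.408, 1.2, 0.76, 0.925 → Σ = 4.797
T = 4.797 / 1.983 = 2.419062… → 2.419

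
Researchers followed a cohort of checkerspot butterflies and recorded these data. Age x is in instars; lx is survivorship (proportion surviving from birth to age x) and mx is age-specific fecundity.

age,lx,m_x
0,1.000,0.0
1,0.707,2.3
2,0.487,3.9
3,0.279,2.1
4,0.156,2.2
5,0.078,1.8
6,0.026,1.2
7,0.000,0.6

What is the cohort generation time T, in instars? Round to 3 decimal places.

lx·mx: 0, 1.6261, 1.8993, 0.5859, 0.3432, 0.1404, 0.0312, 0 → R0 = 4.6261
x·lx·mx: 0, 1.6261, 3.7986, 1.7577, 1.3728, 0.702, 0.1872, 0 → Σ = 9.4444
T = 9.4444 / 4.6261 = 2.041547… → 2.042

2.042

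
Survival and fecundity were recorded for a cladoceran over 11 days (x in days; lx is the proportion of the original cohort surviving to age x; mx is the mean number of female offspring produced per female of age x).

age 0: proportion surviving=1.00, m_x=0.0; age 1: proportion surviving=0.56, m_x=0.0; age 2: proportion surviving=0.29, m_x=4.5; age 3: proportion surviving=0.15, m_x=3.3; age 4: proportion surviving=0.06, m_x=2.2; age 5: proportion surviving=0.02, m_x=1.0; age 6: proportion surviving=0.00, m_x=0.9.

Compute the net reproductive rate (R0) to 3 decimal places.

1.952

lx·mx by age: 0, 0, 1.305, 0.495, 0.132, 0.02, 0
R0 = Σ lx·mx = 1.952 → 1.952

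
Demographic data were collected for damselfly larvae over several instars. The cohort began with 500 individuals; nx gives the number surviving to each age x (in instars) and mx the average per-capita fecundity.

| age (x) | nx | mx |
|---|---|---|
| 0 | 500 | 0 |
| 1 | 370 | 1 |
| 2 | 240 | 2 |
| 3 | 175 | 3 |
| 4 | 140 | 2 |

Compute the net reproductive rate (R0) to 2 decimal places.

3.31

lx = nx/n0 = nx/500: 1, 0.74, 0.48, 0.35, 0.28
lx·mx by age: 0, 0.74, 0.96, 1.05, 0.56
R0 = Σ lx·mx = 3.31 → 3.31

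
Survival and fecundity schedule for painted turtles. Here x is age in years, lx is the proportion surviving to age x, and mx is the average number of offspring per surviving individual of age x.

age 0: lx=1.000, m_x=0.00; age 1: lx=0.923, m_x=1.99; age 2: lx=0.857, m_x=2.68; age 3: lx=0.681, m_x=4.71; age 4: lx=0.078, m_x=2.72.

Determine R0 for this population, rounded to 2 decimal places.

7.55

lx·mx by age: 0, 1.83677, 2.29676, 3.20751, 0.21216
R0 = Σ lx·mx = 7.5532 → 7.55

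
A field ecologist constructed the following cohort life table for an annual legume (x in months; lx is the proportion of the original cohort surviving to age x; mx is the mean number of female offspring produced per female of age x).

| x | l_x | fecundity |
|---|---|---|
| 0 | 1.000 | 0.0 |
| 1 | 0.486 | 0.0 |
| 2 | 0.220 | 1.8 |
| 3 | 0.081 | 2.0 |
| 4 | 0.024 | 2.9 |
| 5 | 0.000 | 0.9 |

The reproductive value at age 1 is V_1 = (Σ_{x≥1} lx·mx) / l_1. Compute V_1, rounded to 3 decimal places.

1.291

lx·mx for x ≥ 1: 0, 0.396, 0.162, 0.0696, 0 → sum = 0.6276
V_1 = 0.6276 / l_1 = 0.6276 / 0.486 = 1.291358… → 1.291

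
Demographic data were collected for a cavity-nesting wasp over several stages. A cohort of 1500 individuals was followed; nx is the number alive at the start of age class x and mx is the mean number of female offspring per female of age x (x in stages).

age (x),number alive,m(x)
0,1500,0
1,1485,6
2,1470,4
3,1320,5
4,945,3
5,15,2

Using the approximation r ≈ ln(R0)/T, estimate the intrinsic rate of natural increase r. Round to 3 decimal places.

lx = nx/n0 = nx/1500: 1, 0.99, 0.98, 0.88, 0.63, 0.01
R0 = Σ lx·mx = 0 + 5.94 + 3.92 + 4.4 + 1.89 + 0.02 = 16.17
Σ x·lx·mx = 34.64; T = 34.64/16.17 = 2.14224…
r ≈ ln(R0)/T = ln(16.17)/2.14224… = 1.29918… → 1.299

1.299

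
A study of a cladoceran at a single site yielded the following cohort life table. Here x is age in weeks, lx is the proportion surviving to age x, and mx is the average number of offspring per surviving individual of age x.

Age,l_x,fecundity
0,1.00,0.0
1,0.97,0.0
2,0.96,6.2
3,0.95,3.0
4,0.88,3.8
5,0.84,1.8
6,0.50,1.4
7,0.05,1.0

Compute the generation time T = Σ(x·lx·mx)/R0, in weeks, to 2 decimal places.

lx·mx: 0, 0, 5.952, 2.85, 3.344, 1.512, 0.7, 0.05 → R0 = 14.408
x·lx·mx: 0, 0, 11.904, 8.55, 13.376, 7.56, 4.2, 0.35 → Σ = 45.94
T = 45.94 / 14.408 = 3.188506… → 3.19

3.19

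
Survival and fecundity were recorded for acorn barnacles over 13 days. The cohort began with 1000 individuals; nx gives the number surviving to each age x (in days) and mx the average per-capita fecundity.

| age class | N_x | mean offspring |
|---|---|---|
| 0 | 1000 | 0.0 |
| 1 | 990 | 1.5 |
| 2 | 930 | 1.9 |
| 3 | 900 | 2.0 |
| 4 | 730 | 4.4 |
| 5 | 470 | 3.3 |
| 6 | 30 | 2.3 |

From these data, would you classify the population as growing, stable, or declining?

growing

lx = nx/n0 = nx/1000: 1, 0.99, 0.93, 0.9, 0.73, 0.47, 0.03
R0 = Σ lx·mx = 0 + 1.485 + 1.767 + 1.8 + 3.212 + 1.551 + 0.069 = 9.884
R0 > 1, so the population is growing.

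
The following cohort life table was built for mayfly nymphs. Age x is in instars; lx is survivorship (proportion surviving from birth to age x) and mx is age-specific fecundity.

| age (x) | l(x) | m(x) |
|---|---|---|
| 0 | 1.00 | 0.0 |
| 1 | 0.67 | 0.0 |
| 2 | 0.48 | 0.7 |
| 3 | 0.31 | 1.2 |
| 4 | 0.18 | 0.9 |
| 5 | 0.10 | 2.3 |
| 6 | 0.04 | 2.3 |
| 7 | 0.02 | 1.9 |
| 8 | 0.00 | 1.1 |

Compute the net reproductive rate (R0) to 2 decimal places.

1.23

lx·mx by age: 0, 0, 0.336, 0.372, 0.162, 0.23, 0.092, 0.038, 0
R0 = Σ lx·mx = 1.23 → 1.23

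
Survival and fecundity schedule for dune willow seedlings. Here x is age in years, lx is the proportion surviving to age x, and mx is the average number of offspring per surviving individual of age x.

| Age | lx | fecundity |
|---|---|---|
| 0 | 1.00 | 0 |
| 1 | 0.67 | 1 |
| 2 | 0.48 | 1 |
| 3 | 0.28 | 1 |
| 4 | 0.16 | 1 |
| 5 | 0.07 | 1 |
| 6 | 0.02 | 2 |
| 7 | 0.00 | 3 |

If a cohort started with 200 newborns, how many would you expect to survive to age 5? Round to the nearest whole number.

14

Expected survivors = N0 · l_5 = 200 × 0.07 = 14 → 14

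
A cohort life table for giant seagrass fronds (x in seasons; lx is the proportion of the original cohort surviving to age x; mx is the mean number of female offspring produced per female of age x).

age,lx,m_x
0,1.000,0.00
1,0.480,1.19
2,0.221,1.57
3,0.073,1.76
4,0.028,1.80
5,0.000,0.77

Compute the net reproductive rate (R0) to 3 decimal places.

1.097

lx·mx by age: 0, 0.5712, 0.34697, 0.12848, 0.0504, 0
R0 = Σ lx·mx = 1.09705 → 1.097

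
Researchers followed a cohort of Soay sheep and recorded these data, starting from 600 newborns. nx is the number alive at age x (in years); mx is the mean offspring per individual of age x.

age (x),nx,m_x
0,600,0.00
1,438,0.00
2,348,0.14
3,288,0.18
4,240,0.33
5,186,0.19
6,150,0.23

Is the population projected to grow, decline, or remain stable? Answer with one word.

lx = nx/n0 = nx/600: 1, 0.73, 0.58, 0.48, 0.4, 0.31, 0.25
R0 = Σ lx·mx = 0 + 0 + 0.0812 + 0.0864 + 0.132 + 0.0589 + 0.0575 = 0.416
R0 < 1, so the population is declining.

declining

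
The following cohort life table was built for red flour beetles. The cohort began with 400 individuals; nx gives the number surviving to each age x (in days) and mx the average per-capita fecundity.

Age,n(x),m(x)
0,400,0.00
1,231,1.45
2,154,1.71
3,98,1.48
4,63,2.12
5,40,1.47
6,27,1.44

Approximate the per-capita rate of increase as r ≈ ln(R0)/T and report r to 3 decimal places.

0.368

lx = nx/n0 = nx/400: 1, 0.5775, 0.385, 0.245, 0.1575, 0.1, 0.0675
R0 = Σ lx·mx = 0 + 0.83738… + 0.65835 + 0.3626 + 0.3339… + 0.147 + 0.0972… = 2.436425
Σ x·lx·mx = 5.895675; T = 5.895675/2.436425 = 2.41981…
r ≈ ln(R0)/T = ln(2.436425)/2.41981… = 0.36802… → 0.368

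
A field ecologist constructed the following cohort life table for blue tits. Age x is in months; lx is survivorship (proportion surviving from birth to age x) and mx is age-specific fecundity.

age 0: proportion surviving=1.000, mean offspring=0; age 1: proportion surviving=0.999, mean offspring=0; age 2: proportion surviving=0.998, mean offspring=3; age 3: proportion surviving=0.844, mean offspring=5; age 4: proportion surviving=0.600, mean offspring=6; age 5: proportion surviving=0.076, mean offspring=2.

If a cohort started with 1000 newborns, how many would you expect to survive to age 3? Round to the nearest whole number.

844

Expected survivors = N0 · l_3 = 1000 × 0.844 = 844 → 844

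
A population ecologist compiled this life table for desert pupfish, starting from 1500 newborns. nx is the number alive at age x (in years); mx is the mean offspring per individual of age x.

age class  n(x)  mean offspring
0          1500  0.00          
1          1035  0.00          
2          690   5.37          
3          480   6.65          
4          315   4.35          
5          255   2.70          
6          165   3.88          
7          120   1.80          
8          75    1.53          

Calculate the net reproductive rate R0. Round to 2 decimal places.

lx = nx/n0 = nx/1500: 1, 0.69, 0.46, 0.32, 0.21, 0.17, 0.11, 0.08, 0.05
lx·mx by age: 0, 0, 2.4702, 2.128, 0.9135, 0.459, 0.4268, 0.144, 0.0765
R0 = Σ lx·mx = 6.618 → 6.62

6.62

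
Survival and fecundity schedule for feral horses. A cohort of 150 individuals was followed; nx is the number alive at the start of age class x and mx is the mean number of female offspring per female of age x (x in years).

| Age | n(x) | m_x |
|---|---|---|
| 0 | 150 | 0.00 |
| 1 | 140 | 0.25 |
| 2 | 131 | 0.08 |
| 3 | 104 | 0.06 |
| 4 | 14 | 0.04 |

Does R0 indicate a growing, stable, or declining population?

declining

lx = nx/n0 = nx/150: 1, 0.93333…, 0.87333…, 0.69333…, 0.09333…
R0 = Σ lx·mx = 0 + 0.233333… + 0.069867… + 0.0416… + 0.003733… = 0.348533…
R0 < 1, so the population is declining.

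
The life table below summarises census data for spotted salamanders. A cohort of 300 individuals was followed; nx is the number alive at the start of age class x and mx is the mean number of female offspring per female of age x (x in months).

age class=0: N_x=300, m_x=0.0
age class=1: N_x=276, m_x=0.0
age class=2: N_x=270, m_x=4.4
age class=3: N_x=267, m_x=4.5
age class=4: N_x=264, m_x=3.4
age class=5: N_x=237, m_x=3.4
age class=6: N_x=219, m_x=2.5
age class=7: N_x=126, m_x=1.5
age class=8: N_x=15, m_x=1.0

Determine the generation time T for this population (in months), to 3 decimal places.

lx = nx/n0 = nx/300: 1, 0.92, 0.9, 0.89, 0.88, 0.79, 0.73, 0.42, 0.05
lx·mx: 0, 0, 3.96, 4.005, 2.992, 2.686, 1.825, 0.63, 0.05 → R0 = 16.148
x·lx·mx: 0, 0, 7.92, 12.015, 11.968, 13.43, 10.95, 4.41, 0.4 → Σ = 61.093
T = 61.093 / 16.148 = 3.783317… → 3.783

3.783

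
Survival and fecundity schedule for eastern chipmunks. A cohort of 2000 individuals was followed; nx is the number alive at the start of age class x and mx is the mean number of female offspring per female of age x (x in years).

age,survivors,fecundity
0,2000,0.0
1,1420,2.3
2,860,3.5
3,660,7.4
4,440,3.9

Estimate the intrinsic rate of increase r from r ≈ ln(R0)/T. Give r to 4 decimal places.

lx = nx/n0 = nx/2000: 1, 0.71, 0.43, 0.33, 0.22
R0 = Σ lx·mx = 0 + 1.633 + 1.505 + 2.442 + 0.858 = 6.438
Σ x·lx·mx = 15.401; T = 15.401/6.438 = 2.3922…
r ≈ ln(R0)/T = ln(6.438)/2.3922… = 0.778453… → 0.7785

0.7785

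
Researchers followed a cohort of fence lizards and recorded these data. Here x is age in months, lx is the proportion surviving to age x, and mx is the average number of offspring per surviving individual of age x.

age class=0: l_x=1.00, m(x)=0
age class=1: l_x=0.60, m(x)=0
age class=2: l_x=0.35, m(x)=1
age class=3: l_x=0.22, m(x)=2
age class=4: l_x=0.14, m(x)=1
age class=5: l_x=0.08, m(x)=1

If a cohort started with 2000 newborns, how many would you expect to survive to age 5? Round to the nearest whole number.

Expected survivors = N0 · l_5 = 2000 × 0.08 = 160 → 160

160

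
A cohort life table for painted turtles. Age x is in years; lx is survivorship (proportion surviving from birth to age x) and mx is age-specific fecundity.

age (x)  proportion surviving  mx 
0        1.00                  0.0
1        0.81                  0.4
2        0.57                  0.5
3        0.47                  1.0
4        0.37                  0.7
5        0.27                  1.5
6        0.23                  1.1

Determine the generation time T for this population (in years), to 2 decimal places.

3.45

lx·mx: 0, 0.324, 0.285, 0.47, 0.259, 0.405, 0.253 → R0 = 1.996
x·lx·mx: 0, 0.324, 0.57, 1.41, 1.036, 2.025, 1.518 → Σ = 6.883
T = 6.883 / 1.996 = 3.448397… → 3.45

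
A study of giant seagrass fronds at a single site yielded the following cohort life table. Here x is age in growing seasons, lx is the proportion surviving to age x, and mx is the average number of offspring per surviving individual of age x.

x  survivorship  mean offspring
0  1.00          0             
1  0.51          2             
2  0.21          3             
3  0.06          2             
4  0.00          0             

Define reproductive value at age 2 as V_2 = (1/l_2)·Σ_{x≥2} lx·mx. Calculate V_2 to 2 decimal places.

3.57

lx·mx for x ≥ 2: 0.63, 0.12, 0 → sum = 0.75
V_2 = 0.75 / l_2 = 0.75 / 0.21 = 3.571429… → 3.57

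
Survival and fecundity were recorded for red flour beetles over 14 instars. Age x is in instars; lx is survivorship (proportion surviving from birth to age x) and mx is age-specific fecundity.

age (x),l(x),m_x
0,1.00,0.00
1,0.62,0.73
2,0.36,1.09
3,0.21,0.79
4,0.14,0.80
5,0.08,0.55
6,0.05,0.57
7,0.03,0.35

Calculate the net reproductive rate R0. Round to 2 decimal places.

lx·mx by age: 0, 0.4526, 0.3924, 0.1659, 0.112, 0.044, 0.0285, 0.0105
R0 = Σ lx·mx = 1.2059 → 1.21

1.21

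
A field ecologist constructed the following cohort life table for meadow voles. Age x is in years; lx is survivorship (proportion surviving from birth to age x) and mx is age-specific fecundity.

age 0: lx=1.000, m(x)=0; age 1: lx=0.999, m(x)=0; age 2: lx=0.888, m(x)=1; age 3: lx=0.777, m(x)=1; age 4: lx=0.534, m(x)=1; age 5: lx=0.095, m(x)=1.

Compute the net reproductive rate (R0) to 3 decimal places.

2.294

lx·mx by age: 0, 0, 0.888, 0.777, 0.534, 0.095
R0 = Σ lx·mx = 2.294 → 2.294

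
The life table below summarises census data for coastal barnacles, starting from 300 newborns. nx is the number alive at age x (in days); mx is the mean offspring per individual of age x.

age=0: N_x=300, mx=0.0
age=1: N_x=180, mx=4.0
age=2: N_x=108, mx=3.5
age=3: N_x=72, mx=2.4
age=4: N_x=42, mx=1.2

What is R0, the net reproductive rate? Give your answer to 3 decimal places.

lx = nx/n0 = nx/300: 1, 0.6, 0.36, 0.24, 0.14
lx·mx by age: 0, 2.4, 1.26, 0.576, 0.168
R0 = Σ lx·mx = 4.404 → 4.404

4.404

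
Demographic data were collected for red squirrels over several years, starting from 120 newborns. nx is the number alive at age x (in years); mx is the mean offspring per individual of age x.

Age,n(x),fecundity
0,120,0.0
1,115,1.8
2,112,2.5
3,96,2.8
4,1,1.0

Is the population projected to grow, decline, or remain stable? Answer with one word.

growing

lx = nx/n0 = nx/120: 1, 0.95833…, 0.93333…, 0.8, 0.00833…
R0 = Σ lx·mx = 0 + 1.725… + 2.333333… + 2.24 + 0.008333… = 6.306667…
R0 > 1, so the population is growing.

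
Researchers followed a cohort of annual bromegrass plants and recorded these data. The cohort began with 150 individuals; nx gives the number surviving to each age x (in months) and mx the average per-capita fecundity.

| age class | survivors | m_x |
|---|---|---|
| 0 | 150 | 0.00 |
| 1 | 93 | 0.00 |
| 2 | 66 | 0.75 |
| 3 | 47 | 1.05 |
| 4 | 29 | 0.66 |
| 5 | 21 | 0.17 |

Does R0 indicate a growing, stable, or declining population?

declining

lx = nx/n0 = nx/150: 1, 0.62, 0.44, 0.31333…, 0.19333…, 0.14
R0 = Σ lx·mx = 0 + 0 + 0.33 + 0.329… + 0.1276… + 0.0238 = 0.8104…
R0 < 1, so the population is declining.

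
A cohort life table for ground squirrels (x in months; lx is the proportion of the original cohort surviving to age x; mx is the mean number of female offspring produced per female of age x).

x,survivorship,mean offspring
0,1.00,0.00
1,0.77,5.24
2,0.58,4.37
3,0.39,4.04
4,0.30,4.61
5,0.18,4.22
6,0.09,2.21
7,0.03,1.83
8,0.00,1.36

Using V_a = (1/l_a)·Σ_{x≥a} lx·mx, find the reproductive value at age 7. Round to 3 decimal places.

lx·mx for x ≥ 7: 0.0549, 0 → sum = 0.0549
V_7 = 0.0549 / l_7 = 0.0549 / 0.03 = 1.83 → 1.830

1.830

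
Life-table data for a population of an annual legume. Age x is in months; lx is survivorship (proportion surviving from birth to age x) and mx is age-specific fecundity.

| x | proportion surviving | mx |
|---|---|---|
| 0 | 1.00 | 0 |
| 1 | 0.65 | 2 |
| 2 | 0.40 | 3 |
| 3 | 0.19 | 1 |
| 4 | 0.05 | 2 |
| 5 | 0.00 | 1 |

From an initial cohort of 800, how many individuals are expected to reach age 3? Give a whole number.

152

Expected survivors = N0 · l_3 = 800 × 0.19 = 152 → 152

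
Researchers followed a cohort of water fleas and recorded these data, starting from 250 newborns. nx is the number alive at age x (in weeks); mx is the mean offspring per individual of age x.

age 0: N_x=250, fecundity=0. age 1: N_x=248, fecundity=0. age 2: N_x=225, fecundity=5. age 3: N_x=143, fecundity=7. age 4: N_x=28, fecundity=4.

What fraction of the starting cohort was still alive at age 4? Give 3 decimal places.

l_4 = n_4/n_0 = 28/250 = 0.112 → 0.112

0.112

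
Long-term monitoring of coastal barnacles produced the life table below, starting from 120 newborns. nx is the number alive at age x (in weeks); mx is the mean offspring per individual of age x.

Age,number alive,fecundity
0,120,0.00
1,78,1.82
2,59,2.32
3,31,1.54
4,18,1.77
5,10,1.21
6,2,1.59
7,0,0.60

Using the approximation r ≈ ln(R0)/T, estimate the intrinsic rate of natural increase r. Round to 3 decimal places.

lx = nx/n0 = nx/120: 1, 0.65, 0.49167…, 0.25833…, 0.15, 0.08333…, 0.01667…, 0
R0 = Σ lx·mx = 0 + 1.183 + 1.14067… + 0.39783… + 0.2655 + 0.10083… + 0.0265… + 0 = 3.114333…
Σ x·lx·mx = 6.383…; T = 6.383…/3.114333… = 2.04956…
r ≈ ln(R0)/T = ln(3.114333…)/2.04956… = 0.55427… → 0.554

0.554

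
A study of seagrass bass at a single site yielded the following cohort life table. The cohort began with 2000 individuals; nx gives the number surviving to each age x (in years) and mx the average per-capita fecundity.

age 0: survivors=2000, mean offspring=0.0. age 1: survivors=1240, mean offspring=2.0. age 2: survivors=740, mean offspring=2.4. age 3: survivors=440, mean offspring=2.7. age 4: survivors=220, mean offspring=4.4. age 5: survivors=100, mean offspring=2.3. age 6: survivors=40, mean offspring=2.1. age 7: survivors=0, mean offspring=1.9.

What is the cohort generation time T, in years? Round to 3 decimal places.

lx = nx/n0 = nx/2000: 1, 0.62, 0.37, 0.22, 0.11, 0.05, 0.02, 0
lx·mx: 0, 1.24, 0.888, 0.594, 0.484, 0.115, 0.042, 0 → R0 = 3.363
x·lx·mx: 0, 1.24, 1.776, 1.782, 1.936, 0.575, 0.252, 0 → Σ = 7.561
T = 7.561 / 3.363 = 2.24829… → 2.248

2.248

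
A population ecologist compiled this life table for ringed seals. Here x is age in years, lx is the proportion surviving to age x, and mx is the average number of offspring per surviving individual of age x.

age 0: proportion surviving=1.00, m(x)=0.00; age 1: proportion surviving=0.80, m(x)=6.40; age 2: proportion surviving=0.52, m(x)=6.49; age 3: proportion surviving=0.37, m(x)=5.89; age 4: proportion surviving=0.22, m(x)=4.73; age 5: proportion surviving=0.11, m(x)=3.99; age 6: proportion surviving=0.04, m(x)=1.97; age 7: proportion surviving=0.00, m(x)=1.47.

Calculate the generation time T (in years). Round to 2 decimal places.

2.06

lx·mx: 0, 5.12, 3.3748, 2.1793, 1.0406, 0.4389, 0.0788, 0 → R0 = 12.2324
x·lx·mx: 0, 5.12, 6.7496, 6.5379, 4.1624, 2.1945, 0.4728, 0 → Σ = 25.2372
T = 25.2372 / 12.2324 = 2.063144… → 2.06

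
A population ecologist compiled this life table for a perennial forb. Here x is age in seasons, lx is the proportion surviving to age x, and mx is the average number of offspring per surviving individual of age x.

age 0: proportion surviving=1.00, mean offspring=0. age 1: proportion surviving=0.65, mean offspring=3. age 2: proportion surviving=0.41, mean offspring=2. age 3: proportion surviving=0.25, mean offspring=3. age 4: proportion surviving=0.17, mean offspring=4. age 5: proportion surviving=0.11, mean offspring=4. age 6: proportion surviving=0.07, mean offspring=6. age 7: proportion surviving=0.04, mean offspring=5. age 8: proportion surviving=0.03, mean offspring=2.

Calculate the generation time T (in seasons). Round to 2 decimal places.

2.85

lx·mx: 0, 1.95, 0.82, 0.75, 0.68, 0.44, 0.42, 0.2, 0.06 → R0 = 5.32
x·lx·mx: 0, 1.95, 1.64, 2.25, 2.72, 2.2, 2.52, 1.4, 0.48 → Σ = 15.16
T = 15.16 / 5.32 = 2.849624… → 2.85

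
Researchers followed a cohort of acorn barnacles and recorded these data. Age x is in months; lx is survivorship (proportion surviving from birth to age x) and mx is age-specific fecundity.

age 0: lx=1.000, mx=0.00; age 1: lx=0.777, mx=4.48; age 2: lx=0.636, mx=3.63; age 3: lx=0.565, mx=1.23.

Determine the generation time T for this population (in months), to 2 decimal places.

lx·mx: 0, 3.48096, 2.30868, 0.69495 → R0 = 6.48459
x·lx·mx: 0, 3.48096, 4.61736, 2.08485 → Σ = 10.18317
T = 10.18317 / 6.48459 = 1.570365… → 1.57

1.57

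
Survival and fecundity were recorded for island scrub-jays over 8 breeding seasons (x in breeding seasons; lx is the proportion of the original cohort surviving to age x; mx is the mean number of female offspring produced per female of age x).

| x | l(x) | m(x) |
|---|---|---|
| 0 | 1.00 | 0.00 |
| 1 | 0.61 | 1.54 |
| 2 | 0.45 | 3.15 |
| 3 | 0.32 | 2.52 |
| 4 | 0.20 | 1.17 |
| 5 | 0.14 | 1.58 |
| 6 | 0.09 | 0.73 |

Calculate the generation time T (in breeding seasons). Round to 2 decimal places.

lx·mx: 0, 0.9394, 1.4175, 0.8064, 0.234, 0.2212, 0.0657 → R0 = 3.6842
x·lx·mx: 0, 0.9394, 2.835, 2.4192, 0.936, 1.106, 0.3942 → Σ = 8.6298
T = 8.6298 / 3.6842 = 2.342381… → 2.34

2.34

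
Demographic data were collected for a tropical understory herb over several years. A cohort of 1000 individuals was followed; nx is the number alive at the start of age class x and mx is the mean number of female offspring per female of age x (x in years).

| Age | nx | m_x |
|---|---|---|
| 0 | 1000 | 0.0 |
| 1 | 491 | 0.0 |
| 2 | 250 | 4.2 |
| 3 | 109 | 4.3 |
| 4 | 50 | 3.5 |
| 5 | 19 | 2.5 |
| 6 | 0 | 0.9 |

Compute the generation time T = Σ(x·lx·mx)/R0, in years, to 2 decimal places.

lx = nx/n0 = nx/1000: 1, 0.491, 0.25, 0.109, 0.05, 0.019, 0
lx·mx: 0, 0, 1.05, 0.4687, 0.175, 0.0475, 0 → R0 = 1.7412
x·lx·mx: 0, 0, 2.1, 1.4061, 0.7, 0.2375, 0 → Σ = 4.4436
T = 4.4436 / 1.7412 = 2.552033… → 2.55

2.55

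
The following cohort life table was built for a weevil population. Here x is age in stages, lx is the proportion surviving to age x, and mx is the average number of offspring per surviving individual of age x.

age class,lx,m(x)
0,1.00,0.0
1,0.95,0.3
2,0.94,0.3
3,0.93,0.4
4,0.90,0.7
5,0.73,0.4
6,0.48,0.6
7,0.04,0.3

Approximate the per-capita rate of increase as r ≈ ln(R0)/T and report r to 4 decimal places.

0.2147

R0 = Σ lx·mx = 0 + 0.285 + 0.282 + 0.372 + 0.63 + 0.292 + 0.288 + 0.012 = 2.161
Σ x·lx·mx = 7.757; T = 7.757/2.161 = 3.58954…
r ≈ ln(R0)/T = ln(2.161)/3.58954… = 0.214671… → 0.2147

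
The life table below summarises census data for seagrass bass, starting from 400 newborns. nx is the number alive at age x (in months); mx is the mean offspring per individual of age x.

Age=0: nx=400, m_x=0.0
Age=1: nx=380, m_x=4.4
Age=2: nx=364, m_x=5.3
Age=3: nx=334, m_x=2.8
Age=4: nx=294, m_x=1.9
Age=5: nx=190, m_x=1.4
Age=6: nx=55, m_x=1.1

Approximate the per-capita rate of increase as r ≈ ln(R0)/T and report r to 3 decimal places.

1.152

lx = nx/n0 = nx/400: 1, 0.95, 0.91, 0.835, 0.735, 0.475, 0.1375
R0 = Σ lx·mx = 0 + 4.18 + 4.823 + 2.338 + 1.3965 + 0.665 + 0.15125 = 13.55375
Σ x·lx·mx = 30.6585; T = 30.6585/13.55375 = 2.26199…
r ≈ ln(R0)/T = ln(13.55375)/2.26199… = 1.15237… → 1.152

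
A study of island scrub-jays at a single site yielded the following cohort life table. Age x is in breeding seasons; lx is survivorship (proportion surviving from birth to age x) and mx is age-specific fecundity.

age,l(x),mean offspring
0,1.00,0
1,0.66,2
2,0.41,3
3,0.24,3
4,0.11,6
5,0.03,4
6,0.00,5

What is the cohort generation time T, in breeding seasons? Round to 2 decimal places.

2.27

lx·mx: 0, 1.32, 1.23, 0.72, 0.66, 0.12, 0 → R0 = 4.05
x·lx·mx: 0, 1.32, 2.46, 2.16, 2.64, 0.6, 0 → Σ = 9.18
T = 9.18 / 4.05 = 2.266667… → 2.27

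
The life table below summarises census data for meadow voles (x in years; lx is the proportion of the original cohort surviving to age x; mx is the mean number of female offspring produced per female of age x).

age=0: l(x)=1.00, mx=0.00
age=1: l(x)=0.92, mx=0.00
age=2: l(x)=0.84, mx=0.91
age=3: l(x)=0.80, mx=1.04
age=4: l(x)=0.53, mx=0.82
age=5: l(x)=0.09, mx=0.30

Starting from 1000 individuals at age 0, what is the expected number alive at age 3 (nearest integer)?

Expected survivors = N0 · l_3 = 1000 × 0.80 = 800 → 800

800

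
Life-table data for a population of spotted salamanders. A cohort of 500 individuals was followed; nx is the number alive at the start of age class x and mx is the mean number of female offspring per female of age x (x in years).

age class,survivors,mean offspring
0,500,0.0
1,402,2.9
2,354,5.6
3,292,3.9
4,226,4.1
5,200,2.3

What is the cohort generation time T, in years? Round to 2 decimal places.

2.57

lx = nx/n0 = nx/500: 1, 0.804, 0.708, 0.584, 0.452, 0.4
lx·mx: 0, 2.3316, 3.9648, 2.2776, 1.8532, 0.92 → R0 = 11.3472
x·lx·mx: 0, 2.3316, 7.9296, 6.8328, 7.4128, 4.6 → Σ = 29.1068
T = 29.1068 / 11.3472 = 2.565109… → 2.57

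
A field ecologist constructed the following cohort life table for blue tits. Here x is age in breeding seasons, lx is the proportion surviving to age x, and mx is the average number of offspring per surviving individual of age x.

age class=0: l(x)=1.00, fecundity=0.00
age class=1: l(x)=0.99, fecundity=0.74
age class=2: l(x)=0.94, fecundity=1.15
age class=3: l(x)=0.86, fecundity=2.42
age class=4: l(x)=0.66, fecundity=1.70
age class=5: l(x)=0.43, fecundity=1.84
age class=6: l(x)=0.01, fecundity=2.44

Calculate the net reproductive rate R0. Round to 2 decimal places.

5.83

lx·mx by age: 0, 0.7326, 1.081, 2.0812, 1.122, 0.7912, 0.0244
R0 = Σ lx·mx = 5.8324 → 5.83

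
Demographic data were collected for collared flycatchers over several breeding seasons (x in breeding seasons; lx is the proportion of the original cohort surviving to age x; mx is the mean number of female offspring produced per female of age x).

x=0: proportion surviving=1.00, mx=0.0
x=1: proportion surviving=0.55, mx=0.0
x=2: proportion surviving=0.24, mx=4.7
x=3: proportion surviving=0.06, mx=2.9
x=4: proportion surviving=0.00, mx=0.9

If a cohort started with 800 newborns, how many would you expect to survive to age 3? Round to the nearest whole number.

Expected survivors = N0 · l_3 = 800 × 0.06 = 48 → 48

48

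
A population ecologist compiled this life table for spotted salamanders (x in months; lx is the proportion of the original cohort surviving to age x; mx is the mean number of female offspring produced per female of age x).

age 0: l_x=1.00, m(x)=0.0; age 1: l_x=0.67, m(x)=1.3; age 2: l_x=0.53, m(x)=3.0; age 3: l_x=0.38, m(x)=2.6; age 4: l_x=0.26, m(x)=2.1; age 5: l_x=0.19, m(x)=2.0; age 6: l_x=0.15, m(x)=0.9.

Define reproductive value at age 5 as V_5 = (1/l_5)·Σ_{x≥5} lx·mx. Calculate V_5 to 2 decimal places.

2.71

lx·mx for x ≥ 5: 0.38, 0.135 → sum = 0.515
V_5 = 0.515 / l_5 = 0.515 / 0.19 = 2.710526… → 2.71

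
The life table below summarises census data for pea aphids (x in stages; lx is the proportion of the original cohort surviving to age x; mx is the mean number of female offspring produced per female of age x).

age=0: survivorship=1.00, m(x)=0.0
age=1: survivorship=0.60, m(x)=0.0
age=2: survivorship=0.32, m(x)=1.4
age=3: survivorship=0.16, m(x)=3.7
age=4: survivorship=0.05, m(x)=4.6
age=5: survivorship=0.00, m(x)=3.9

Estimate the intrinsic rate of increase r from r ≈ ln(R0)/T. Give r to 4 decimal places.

R0 = Σ lx·mx = 0 + 0 + 0.448 + 0.592 + 0.23 + 0 = 1.27
Σ x·lx·mx = 3.592; T = 3.592/1.27 = 2.82835…
r ≈ ln(R0)/T = ln(1.27)/2.82835… = 0.084508… → 0.0845

0.0845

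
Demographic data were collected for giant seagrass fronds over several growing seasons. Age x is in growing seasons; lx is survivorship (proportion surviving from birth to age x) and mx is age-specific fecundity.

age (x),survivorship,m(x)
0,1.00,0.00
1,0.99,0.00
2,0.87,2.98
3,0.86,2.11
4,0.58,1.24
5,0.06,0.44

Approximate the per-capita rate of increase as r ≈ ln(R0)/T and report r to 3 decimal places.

R0 = Σ lx·mx = 0 + 0 + 2.5926 + 1.8146 + 0.7192 + 0.0264 = 5.1528
Σ x·lx·mx = 13.6378; T = 13.6378/5.1528 = 2.64668…
r ≈ ln(R0)/T = ln(5.1528)/2.64668… = 0.61947… → 0.619

0.619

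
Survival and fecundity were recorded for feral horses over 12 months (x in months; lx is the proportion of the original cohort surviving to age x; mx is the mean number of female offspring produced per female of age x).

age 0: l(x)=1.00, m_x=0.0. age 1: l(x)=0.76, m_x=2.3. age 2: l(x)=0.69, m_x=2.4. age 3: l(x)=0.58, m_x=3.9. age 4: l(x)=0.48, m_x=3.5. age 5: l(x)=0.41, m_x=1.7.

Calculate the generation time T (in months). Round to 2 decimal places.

lx·mx: 0, 1.748, 1.656, 2.262, 1.68, 0.697 → R0 = 8.043
x·lx·mx: 0, 1.748, 3.312, 6.786, 6.72, 3.485 → Σ = 22.051
T = 22.051 / 8.043 = 2.741639… → 2.74

2.74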